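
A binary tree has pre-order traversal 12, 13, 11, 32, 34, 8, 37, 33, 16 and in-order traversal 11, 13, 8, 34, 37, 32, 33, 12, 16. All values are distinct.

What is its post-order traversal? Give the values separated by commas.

The first element of pre-order is the root; it splits in-order into left and right subtrees.
Root 12: left subtree has 7 nodes {11, 13, 8, 34, 37, 32, 33}, right has 1 {16}.
  Root 13: left subtree has 1 node {11}, right has 5 {8, 34, 37, 32, 33}.
    Root 32: left subtree has 3 nodes {8, 34, 37}, right has 1 {33}.
      Root 34: left subtree has 1 node {8}, right has 1 {37}.

11, 8, 37, 34, 33, 32, 13, 16, 12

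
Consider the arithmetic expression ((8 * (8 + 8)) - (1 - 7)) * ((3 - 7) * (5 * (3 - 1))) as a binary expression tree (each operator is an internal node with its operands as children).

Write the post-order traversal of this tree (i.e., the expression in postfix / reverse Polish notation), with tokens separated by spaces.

8 8 8 + * 1 7 - - 3 7 - 5 3 1 - * * *

Post-order on an expression tree gives postfix notation: for each operator, emit left operand, right operand, then the operator.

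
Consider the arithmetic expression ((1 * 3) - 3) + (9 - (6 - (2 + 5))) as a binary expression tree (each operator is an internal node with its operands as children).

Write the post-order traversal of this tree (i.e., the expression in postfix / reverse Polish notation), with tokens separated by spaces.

Post-order on an expression tree gives postfix notation: for each operator, emit left operand, right operand, then the operator.

1 3 * 3 - 9 6 2 5 + - - +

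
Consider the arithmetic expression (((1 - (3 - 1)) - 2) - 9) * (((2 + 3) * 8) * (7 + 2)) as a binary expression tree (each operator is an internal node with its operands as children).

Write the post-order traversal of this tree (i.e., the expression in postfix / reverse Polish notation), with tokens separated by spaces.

Post-order on an expression tree gives postfix notation: for each operator, emit left operand, right operand, then the operator.

1 3 1 - - 2 - 9 - 2 3 + 8 * 7 2 + * *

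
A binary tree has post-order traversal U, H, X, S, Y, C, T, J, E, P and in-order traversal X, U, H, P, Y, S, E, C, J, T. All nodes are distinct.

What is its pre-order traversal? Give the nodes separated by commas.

The last element of post-order is the root; it splits in-order into left and right subtrees.
Root P: left subtree has 3 nodes {X, U, H}, right has 6 {Y, S, E, C, J, T}.
  Root X: left subtree has 0 nodes { }, right has 2 {U, H}.
    Root H: left subtree has 1 node {U}, right has 0 { }.
  Root E: left subtree has 2 nodes {Y, S}, right has 3 {C, J, T}.
    Root Y: left subtree has 0 nodes { }, right has 1 {S}.
    Root J: left subtree has 1 node {C}, right has 1 {T}.

P, X, H, U, E, Y, S, J, C, T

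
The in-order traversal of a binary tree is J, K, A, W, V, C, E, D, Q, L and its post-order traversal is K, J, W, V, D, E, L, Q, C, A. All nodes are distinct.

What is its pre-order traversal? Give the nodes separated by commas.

The last element of post-order is the root; it splits in-order into left and right subtrees.
Root A: left subtree has 2 nodes {J, K}, right has 7 {W, V, C, E, D, Q, L}.
  Root J: left subtree has 0 nodes { }, right has 1 {K}.
  Root C: left subtree has 2 nodes {W, V}, right has 4 {E, D, Q, L}.
    Root V: left subtree has 1 node {W}, right has 0 { }.
    Root Q: left subtree has 2 nodes {E, D}, right has 1 {L}.
      Root E: left subtree has 0 nodes { }, right has 1 {D}.

A, J, K, C, V, W, Q, E, D, L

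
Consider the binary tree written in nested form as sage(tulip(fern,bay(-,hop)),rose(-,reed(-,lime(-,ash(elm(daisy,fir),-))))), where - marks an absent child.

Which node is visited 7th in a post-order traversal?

elm

Post-order visits the left subtree, then the right subtree, then the node.
At sage: go left to tulip.
  At tulip: go left to fern.
    fern is a leaf — visit fern.
  At tulip: go right to bay.
    At bay: no left child.
    At bay: go right to hop.
      hop is a leaf — visit hop.
    Visit bay.
  Visit tulip.
At sage: go right to rose.
  At rose: no left child.
  At rose: go right to reed.
    At reed: no left child.
    At reed: go right to lime.
      At lime: no left child.
      At lime: go right to ash.
        At ash: go left to elm.
          At elm: go left to daisy.
            daisy is a leaf — visit daisy.
          At elm: go right to fir.
            fir is a leaf — visit fir.
          Visit elm.
        At ash: no right child.
        Visit ash.
      Visit lime.
    Visit reed.
  Visit rose.
Visit sage.
Full post-order sequence: fern, hop, bay, tulip, daisy, fir, elm, ash, lime, reed, rose, sage.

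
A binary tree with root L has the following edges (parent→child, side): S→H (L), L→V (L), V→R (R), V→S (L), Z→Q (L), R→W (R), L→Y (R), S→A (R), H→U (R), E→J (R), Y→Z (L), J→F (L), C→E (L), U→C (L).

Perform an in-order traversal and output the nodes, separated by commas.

In-order visits the left subtree, then the node, then the right subtree.
At L: go left to V.
  At V: go left to S.
    At S: go left to H.
      At H: no left child.
      Visit H.
      At H: go right to U.
        At U: go left to C.
          At C: go left to E.
            At E: no left child.
            Visit E.
            At E: go right to J.
              At J: go left to F.
                F is a leaf — visit F.
              Visit J.
              At J: no right child.
          Visit C.
          At C: no right child.
        Visit U.
        At U: no right child.
    Visit S.
    At S: go right to A.
      A is a leaf — visit A.
  Visit V.
  At V: go right to R.
    At R: no left child.
    Visit R.
    At R: go right to W.
      W is a leaf — visit W.
Visit L.
At L: go right to Y.
  At Y: go left to Z.
    At Z: go left to Q.
      Q is a leaf — visit Q.
    Visit Z.
    At Z: no right child.
  Visit Y.
  At Y: no right child.

H, E, F, J, C, U, S, A, V, R, W, L, Q, Z, Y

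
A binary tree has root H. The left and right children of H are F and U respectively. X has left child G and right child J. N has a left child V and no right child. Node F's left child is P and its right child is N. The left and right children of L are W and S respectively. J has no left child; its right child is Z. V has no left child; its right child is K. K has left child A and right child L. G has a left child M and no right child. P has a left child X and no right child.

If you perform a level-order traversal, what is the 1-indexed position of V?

Level-order visits nodes level by level from the root, left to right within each level.
Level 0: H
Level 1: F, U
Level 2: P, N
Level 3: X, V
Level 4: G, J, K
Level 5: M, Z, A, L
Level 6: W, S
Full level-order sequence: H, F, U, P, N, X, V, G, J, K, M, Z, A, L, W, S.

7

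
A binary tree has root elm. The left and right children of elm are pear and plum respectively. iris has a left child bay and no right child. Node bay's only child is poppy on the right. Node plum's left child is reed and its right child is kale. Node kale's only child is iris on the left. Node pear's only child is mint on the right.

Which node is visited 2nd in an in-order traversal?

mint

In-order visits the left subtree, then the node, then the right subtree.
At elm: go left to pear.
  At pear: no left child.
  Visit pear.
  At pear: go right to mint.
    mint is a leaf — visit mint.
Visit elm.
At elm: go right to plum.
  At plum: go left to reed.
    reed is a leaf — visit reed.
  Visit plum.
  At plum: go right to kale.
    At kale: go left to iris.
      At iris: go left to bay.
        At bay: no left child.
        Visit bay.
        At bay: go right to poppy.
          poppy is a leaf — visit poppy.
      Visit iris.
      At iris: no right child.
    Visit kale.
    At kale: no right child.
Full in-order sequence: pear, mint, elm, reed, plum, bay, poppy, iris, kale.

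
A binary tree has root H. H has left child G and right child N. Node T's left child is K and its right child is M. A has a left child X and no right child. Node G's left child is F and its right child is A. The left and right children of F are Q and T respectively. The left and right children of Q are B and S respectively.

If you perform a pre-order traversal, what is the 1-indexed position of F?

3

Pre-order visits the node, then its left subtree, then its right subtree.
Visit H.
At H: go left to G.
  Visit G.
  At G: go left to F.
    Visit F.
    At F: go left to Q.
      Visit Q.
      At Q: go left to B.
        B is a leaf — visit B.
      At Q: go right to S.
        S is a leaf — visit S.
    At F: go right to T.
      Visit T.
      At T: go left to K.
        K is a leaf — visit K.
      At T: go right to M.
        M is a leaf — visit M.
  At G: go right to A.
    Visit A.
    At A: go left to X.
      X is a leaf — visit X.
    At A: no right child.
At H: go right to N.
  N is a leaf — visit N.
Full pre-order sequence: H, G, F, Q, B, S, T, K, M, A, X, N.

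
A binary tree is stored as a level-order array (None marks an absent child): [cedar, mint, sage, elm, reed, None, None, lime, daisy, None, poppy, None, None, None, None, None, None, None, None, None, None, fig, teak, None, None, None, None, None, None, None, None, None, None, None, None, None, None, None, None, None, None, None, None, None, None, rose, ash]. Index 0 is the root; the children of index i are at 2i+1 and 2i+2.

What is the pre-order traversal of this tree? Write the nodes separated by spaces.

Pre-order visits the node, then its left subtree, then its right subtree.
Visit cedar.
At cedar: go left to mint.
  Visit mint.
  At mint: go left to elm.
    Visit elm.
    At elm: go left to lime.
      lime is a leaf — visit lime.
    At elm: go right to daisy.
      daisy is a leaf — visit daisy.
  At mint: go right to reed.
    Visit reed.
    At reed: no left child.
    At reed: go right to poppy.
      Visit poppy.
      At poppy: go left to fig.
        fig is a leaf — visit fig.
      At poppy: go right to teak.
        Visit teak.
        At teak: go left to rose.
          rose is a leaf — visit rose.
        At teak: go right to ash.
          ash is a leaf — visit ash.
At cedar: go right to sage.
  sage is a leaf — visit sage.

cedar mint elm lime daisy reed poppy fig teak rose ash sage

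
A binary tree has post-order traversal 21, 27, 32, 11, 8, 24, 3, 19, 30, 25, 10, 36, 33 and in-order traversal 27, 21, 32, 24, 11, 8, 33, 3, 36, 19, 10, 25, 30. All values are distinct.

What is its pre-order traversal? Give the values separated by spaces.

The last element of post-order is the root; it splits in-order into left and right subtrees.
Root 33: left subtree has 6 nodes {27, 21, 32, 24, 11, 8}, right has 6 {3, 36, 19, 10, 25, 30}.
  Root 24: left subtree has 3 nodes {27, 21, 32}, right has 2 {11, 8}.
    Root 32: left subtree has 2 nodes {27, 21}, right has 0 { }.
      Root 27: left subtree has 0 nodes { }, right has 1 {21}.
    Root 8: left subtree has 1 node {11}, right has 0 { }.
  Root 36: left subtree has 1 node {3}, right has 4 {19, 10, 25, 30}.
    Root 10: left subtree has 1 node {19}, right has 2 {25, 30}.
      Root 25: left subtree has 0 nodes { }, right has 1 {30}.

33 24 32 27 21 8 11 36 3 10 19 25 30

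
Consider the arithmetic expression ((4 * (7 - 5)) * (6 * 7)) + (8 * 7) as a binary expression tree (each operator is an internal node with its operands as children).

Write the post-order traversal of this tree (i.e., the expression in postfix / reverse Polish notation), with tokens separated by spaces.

Post-order on an expression tree gives postfix notation: for each operator, emit left operand, right operand, then the operator.

4 7 5 - * 6 7 * * 8 7 * +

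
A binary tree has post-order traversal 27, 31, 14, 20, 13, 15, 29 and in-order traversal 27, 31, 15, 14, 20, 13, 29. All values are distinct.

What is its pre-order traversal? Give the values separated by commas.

The last element of post-order is the root; it splits in-order into left and right subtrees.
Root 29: left subtree has 6 nodes {27, 31, 15, 14, 20, 13}, right has 0 { }.
  Root 15: left subtree has 2 nodes {27, 31}, right has 3 {14, 20, 13}.
    Root 31: left subtree has 1 node {27}, right has 0 { }.
    Root 13: left subtree has 2 nodes {14, 20}, right has 0 { }.
      Root 20: left subtree has 1 node {14}, right has 0 { }.

29, 15, 31, 27, 13, 20, 14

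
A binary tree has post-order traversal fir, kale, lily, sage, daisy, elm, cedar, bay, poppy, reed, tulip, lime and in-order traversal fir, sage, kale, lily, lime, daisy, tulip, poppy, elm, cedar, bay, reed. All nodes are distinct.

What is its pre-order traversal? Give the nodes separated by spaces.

The last element of post-order is the root; it splits in-order into left and right subtrees.
Root lime: left subtree has 4 nodes {fir, sage, kale, lily}, right has 7 {daisy, tulip, poppy, elm, cedar, bay, reed}.
  Root sage: left subtree has 1 node {fir}, right has 2 {kale, lily}.
    Root lily: left subtree has 1 node {kale}, right has 0 { }.
  Root tulip: left subtree has 1 node {daisy}, right has 5 {poppy, elm, cedar, bay, reed}.
    Root reed: left subtree has 4 nodes {poppy, elm, cedar, bay}, right has 0 { }.
      Root poppy: left subtree has 0 nodes { }, right has 3 {elm, cedar, bay}.
        Root bay: left subtree has 2 nodes {elm, cedar}, right has 0 { }.
          Root cedar: left subtree has 1 node {elm}, right has 0 { }.

lime sage fir lily kale tulip daisy reed poppy bay cedar elm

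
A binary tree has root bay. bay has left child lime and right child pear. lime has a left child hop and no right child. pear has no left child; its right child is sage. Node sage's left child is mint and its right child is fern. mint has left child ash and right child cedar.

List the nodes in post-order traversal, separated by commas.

Post-order visits the left subtree, then the right subtree, then the node.
At bay: go left to lime.
  At lime: go left to hop.
    hop is a leaf — visit hop.
  At lime: no right child.
  Visit lime.
At bay: go right to pear.
  At pear: no left child.
  At pear: go right to sage.
    At sage: go left to mint.
      At mint: go left to ash.
        ash is a leaf — visit ash.
      At mint: go right to cedar.
        cedar is a leaf — visit cedar.
      Visit mint.
    At sage: go right to fern.
      fern is a leaf — visit fern.
    Visit sage.
  Visit pear.
Visit bay.

hop, lime, ash, cedar, mint, fern, sage, pear, bay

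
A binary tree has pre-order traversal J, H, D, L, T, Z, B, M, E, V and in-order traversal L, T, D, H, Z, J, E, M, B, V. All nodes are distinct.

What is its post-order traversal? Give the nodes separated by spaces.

T L D Z H E M V B J

The first element of pre-order is the root; it splits in-order into left and right subtrees.
Root J: left subtree has 5 nodes {L, T, D, H, Z}, right has 4 {E, M, B, V}.
  Root H: left subtree has 3 nodes {L, T, D}, right has 1 {Z}.
    Root D: left subtree has 2 nodes {L, T}, right has 0 { }.
      Root L: left subtree has 0 nodes { }, right has 1 {T}.
  Root B: left subtree has 2 nodes {E, M}, right has 1 {V}.
    Root M: left subtree has 1 node {E}, right has 0 { }.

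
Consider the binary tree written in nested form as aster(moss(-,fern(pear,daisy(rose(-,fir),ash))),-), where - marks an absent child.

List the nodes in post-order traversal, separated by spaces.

Post-order visits the left subtree, then the right subtree, then the node.
At aster: go left to moss.
  At moss: no left child.
  At moss: go right to fern.
    At fern: go left to pear.
      pear is a leaf — visit pear.
    At fern: go right to daisy.
      At daisy: go left to rose.
        At rose: no left child.
        At rose: go right to fir.
          fir is a leaf — visit fir.
        Visit rose.
      At daisy: go right to ash.
        ash is a leaf — visit ash.
      Visit daisy.
    Visit fern.
  Visit moss.
At aster: no right child.
Visit aster.

pear fir rose ash daisy fern moss aster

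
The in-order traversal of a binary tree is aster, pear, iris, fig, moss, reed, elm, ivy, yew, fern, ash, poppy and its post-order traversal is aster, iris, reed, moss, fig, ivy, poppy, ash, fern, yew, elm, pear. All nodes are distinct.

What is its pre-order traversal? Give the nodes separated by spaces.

The last element of post-order is the root; it splits in-order into left and right subtrees.
Root pear: left subtree has 1 node {aster}, right has 10 {iris, fig, moss, reed, elm, ivy, yew, fern, ash, poppy}.
  Root elm: left subtree has 4 nodes {iris, fig, moss, reed}, right has 5 {ivy, yew, fern, ash, poppy}.
    Root fig: left subtree has 1 node {iris}, right has 2 {moss, reed}.
      Root moss: left subtree has 0 nodes { }, right has 1 {reed}.
    Root yew: left subtree has 1 node {ivy}, right has 3 {fern, ash, poppy}.
      Root fern: left subtree has 0 nodes { }, right has 2 {ash, poppy}.
        Root ash: left subtree has 0 nodes { }, right has 1 {poppy}.

pear aster elm fig iris moss reed yew ivy fern ash poppy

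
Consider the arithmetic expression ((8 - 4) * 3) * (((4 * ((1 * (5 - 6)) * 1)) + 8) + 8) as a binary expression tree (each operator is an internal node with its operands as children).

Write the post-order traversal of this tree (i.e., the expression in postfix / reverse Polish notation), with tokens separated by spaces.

Post-order on an expression tree gives postfix notation: for each operator, emit left operand, right operand, then the operator.

8 4 - 3 * 4 1 5 6 - * 1 * * 8 + 8 + *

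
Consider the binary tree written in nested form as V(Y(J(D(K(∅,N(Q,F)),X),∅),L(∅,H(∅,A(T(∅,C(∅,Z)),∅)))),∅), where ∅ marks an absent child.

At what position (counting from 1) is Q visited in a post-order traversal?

1

Post-order visits the left subtree, then the right subtree, then the node.
At V: go left to Y.
  At Y: go left to J.
    At J: go left to D.
      At D: go left to K.
        At K: no left child.
        At K: go right to N.
          At N: go left to Q.
            Q is a leaf — visit Q.
          At N: go right to F.
            F is a leaf — visit F.
          Visit N.
        Visit K.
      At D: go right to X.
        X is a leaf — visit X.
      Visit D.
    At J: no right child.
    Visit J.
  At Y: go right to L.
    At L: no left child.
    At L: go right to H.
      At H: no left child.
      At H: go right to A.
        At A: go left to T.
          At T: no left child.
          At T: go right to C.
            At C: no left child.
            At C: go right to Z.
              Z is a leaf — visit Z.
            Visit C.
          Visit T.
        At A: no right child.
        Visit A.
      Visit H.
    Visit L.
  Visit Y.
At V: no right child.
Visit V.
Full post-order sequence: Q, F, N, K, X, D, J, Z, C, T, A, H, L, Y, V.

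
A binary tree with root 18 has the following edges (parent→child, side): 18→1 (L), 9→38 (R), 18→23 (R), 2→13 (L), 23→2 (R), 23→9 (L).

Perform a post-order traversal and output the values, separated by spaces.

1 38 9 13 2 23 18

Post-order visits the left subtree, then the right subtree, then the node.
At 18: go left to 1.
  1 is a leaf — visit 1.
At 18: go right to 23.
  At 23: go left to 9.
    At 9: no left child.
    At 9: go right to 38.
      38 is a leaf — visit 38.
    Visit 9.
  At 23: go right to 2.
    At 2: go left to 13.
      13 is a leaf — visit 13.
    At 2: no right child.
    Visit 2.
  Visit 23.
Visit 18.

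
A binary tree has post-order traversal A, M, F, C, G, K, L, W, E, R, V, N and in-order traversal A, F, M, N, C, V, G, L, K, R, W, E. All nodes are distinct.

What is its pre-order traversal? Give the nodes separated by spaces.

The last element of post-order is the root; it splits in-order into left and right subtrees.
Root N: left subtree has 3 nodes {A, F, M}, right has 8 {C, V, G, L, K, R, W, E}.
  Root F: left subtree has 1 node {A}, right has 1 {M}.
  Root V: left subtree has 1 node {C}, right has 6 {G, L, K, R, W, E}.
    Root R: left subtree has 3 nodes {G, L, K}, right has 2 {W, E}.
      Root L: left subtree has 1 node {G}, right has 1 {K}.
      Root E: left subtree has 1 node {W}, right has 0 { }.

N F A M V C R L G K E W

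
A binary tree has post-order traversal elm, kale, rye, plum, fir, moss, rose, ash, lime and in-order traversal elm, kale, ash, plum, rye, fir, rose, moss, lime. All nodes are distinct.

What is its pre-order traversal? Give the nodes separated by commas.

The last element of post-order is the root; it splits in-order into left and right subtrees.
Root lime: left subtree has 8 nodes {elm, kale, ash, plum, rye, fir, rose, moss}, right has 0 { }.
  Root ash: left subtree has 2 nodes {elm, kale}, right has 5 {plum, rye, fir, rose, moss}.
    Root kale: left subtree has 1 node {elm}, right has 0 { }.
    Root rose: left subtree has 3 nodes {plum, rye, fir}, right has 1 {moss}.
      Root fir: left subtree has 2 nodes {plum, rye}, right has 0 { }.
        Root plum: left subtree has 0 nodes { }, right has 1 {rye}.

lime, ash, kale, elm, rose, fir, plum, rye, moss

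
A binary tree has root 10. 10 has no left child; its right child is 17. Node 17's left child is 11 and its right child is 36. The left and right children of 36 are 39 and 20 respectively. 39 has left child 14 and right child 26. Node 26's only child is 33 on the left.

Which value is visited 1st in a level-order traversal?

10

Level-order visits nodes level by level from the root, left to right within each level.
Level 0: 10
Level 1: 17
Level 2: 11, 36
Level 3: 39, 20
Level 4: 14, 26
Level 5: 33
Full level-order sequence: 10, 17, 11, 36, 39, 20, 14, 26, 33.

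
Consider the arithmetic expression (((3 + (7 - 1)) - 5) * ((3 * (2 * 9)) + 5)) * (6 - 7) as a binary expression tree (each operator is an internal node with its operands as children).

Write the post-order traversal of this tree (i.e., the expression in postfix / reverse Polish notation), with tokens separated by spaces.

Post-order on an expression tree gives postfix notation: for each operator, emit left operand, right operand, then the operator.

3 7 1 - + 5 - 3 2 9 * * 5 + * 6 7 - *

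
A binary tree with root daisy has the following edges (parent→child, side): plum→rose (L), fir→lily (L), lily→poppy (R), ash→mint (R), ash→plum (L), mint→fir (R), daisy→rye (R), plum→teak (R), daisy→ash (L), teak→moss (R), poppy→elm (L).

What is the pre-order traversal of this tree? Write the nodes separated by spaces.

Pre-order visits the node, then its left subtree, then its right subtree.
Visit daisy.
At daisy: go left to ash.
  Visit ash.
  At ash: go left to plum.
    Visit plum.
    At plum: go left to rose.
      rose is a leaf — visit rose.
    At plum: go right to teak.
      Visit teak.
      At teak: no left child.
      At teak: go right to moss.
        moss is a leaf — visit moss.
  At ash: go right to mint.
    Visit mint.
    At mint: no left child.
    At mint: go right to fir.
      Visit fir.
      At fir: go left to lily.
        Visit lily.
        At lily: no left child.
        At lily: go right to poppy.
          Visit poppy.
          At poppy: go left to elm.
            elm is a leaf — visit elm.
          At poppy: no right child.
      At fir: no right child.
At daisy: go right to rye.
  rye is a leaf — visit rye.

daisy ash plum rose teak moss mint fir lily poppy elm rye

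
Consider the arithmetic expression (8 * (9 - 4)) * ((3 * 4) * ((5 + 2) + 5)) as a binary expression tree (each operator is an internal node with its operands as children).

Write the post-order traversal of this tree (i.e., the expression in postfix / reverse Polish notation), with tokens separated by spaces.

Post-order on an expression tree gives postfix notation: for each operator, emit left operand, right operand, then the operator.

8 9 4 - * 3 4 * 5 2 + 5 + * *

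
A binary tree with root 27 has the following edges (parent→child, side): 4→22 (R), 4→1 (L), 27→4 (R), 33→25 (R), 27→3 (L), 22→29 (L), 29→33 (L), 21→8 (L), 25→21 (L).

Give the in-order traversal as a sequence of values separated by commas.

3, 27, 1, 4, 33, 8, 21, 25, 29, 22

In-order visits the left subtree, then the node, then the right subtree.
At 27: go left to 3.
  3 is a leaf — visit 3.
Visit 27.
At 27: go right to 4.
  At 4: go left to 1.
    1 is a leaf — visit 1.
  Visit 4.
  At 4: go right to 22.
    At 22: go left to 29.
      At 29: go left to 33.
        At 33: no left child.
        Visit 33.
        At 33: go right to 25.
          At 25: go left to 21.
            At 21: go left to 8.
              8 is a leaf — visit 8.
            Visit 21.
            At 21: no right child.
          Visit 25.
          At 25: no right child.
      Visit 29.
      At 29: no right child.
    Visit 22.
    At 22: no right child.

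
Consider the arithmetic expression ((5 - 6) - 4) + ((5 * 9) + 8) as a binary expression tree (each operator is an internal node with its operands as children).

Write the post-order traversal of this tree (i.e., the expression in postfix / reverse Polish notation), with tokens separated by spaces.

5 6 - 4 - 5 9 * 8 + +

Post-order on an expression tree gives postfix notation: for each operator, emit left operand, right operand, then the operator.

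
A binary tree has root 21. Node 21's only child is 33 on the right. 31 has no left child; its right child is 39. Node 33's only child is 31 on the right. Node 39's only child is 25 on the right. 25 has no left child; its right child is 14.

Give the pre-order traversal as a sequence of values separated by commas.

Pre-order visits the node, then its left subtree, then its right subtree.
Visit 21.
At 21: no left child.
At 21: go right to 33.
  Visit 33.
  At 33: no left child.
  At 33: go right to 31.
    Visit 31.
    At 31: no left child.
    At 31: go right to 39.
      Visit 39.
      At 39: no left child.
      At 39: go right to 25.
        Visit 25.
        At 25: no left child.
        At 25: go right to 14.
          14 is a leaf — visit 14.

21, 33, 31, 39, 25, 14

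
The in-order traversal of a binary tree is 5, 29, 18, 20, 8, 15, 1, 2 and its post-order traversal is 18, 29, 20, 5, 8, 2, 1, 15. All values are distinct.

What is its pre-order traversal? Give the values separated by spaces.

15 8 5 20 29 18 1 2

The last element of post-order is the root; it splits in-order into left and right subtrees.
Root 15: left subtree has 5 nodes {5, 29, 18, 20, 8}, right has 2 {1, 2}.
  Root 8: left subtree has 4 nodes {5, 29, 18, 20}, right has 0 { }.
    Root 5: left subtree has 0 nodes { }, right has 3 {29, 18, 20}.
      Root 20: left subtree has 2 nodes {29, 18}, right has 0 { }.
        Root 29: left subtree has 0 nodes { }, right has 1 {18}.
  Root 1: left subtree has 0 nodes { }, right has 1 {2}.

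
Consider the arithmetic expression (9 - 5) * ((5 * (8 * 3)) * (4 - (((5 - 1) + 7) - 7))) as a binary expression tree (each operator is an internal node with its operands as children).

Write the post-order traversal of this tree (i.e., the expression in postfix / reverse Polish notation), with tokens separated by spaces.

Post-order on an expression tree gives postfix notation: for each operator, emit left operand, right operand, then the operator.

9 5 - 5 8 3 * * 4 5 1 - 7 + 7 - - * *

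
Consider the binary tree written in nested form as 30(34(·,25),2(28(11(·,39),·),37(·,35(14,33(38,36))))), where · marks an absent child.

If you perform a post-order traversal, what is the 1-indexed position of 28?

5

Post-order visits the left subtree, then the right subtree, then the node.
At 30: go left to 34.
  At 34: no left child.
  At 34: go right to 25.
    25 is a leaf — visit 25.
  Visit 34.
At 30: go right to 2.
  At 2: go left to 28.
    At 28: go left to 11.
      At 11: no left child.
      At 11: go right to 39.
        39 is a leaf — visit 39.
      Visit 11.
    At 28: no right child.
    Visit 28.
  At 2: go right to 37.
    At 37: no left child.
    At 37: go right to 35.
      At 35: go left to 14.
        14 is a leaf — visit 14.
      At 35: go right to 33.
        At 33: go left to 38.
          38 is a leaf — visit 38.
        At 33: go right to 36.
          36 is a leaf — visit 36.
        Visit 33.
      Visit 35.
    Visit 37.
  Visit 2.
Visit 30.
Full post-order sequence: 25, 34, 39, 11, 28, 14, 38, 36, 33, 35, 37, 2, 30.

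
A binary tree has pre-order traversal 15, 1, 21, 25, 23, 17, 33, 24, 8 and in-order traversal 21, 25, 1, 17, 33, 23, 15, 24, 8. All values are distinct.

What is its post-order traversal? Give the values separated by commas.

25, 21, 33, 17, 23, 1, 8, 24, 15

The first element of pre-order is the root; it splits in-order into left and right subtrees.
Root 15: left subtree has 6 nodes {21, 25, 1, 17, 33, 23}, right has 2 {24, 8}.
  Root 1: left subtree has 2 nodes {21, 25}, right has 3 {17, 33, 23}.
    Root 21: left subtree has 0 nodes { }, right has 1 {25}.
    Root 23: left subtree has 2 nodes {17, 33}, right has 0 { }.
      Root 17: left subtree has 0 nodes { }, right has 1 {33}.
  Root 24: left subtree has 0 nodes { }, right has 1 {8}.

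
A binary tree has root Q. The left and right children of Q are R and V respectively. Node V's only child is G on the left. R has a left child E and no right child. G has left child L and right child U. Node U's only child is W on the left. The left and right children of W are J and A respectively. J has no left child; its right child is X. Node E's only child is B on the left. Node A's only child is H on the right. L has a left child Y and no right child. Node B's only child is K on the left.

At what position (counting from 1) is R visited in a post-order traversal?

4

Post-order visits the left subtree, then the right subtree, then the node.
At Q: go left to R.
  At R: go left to E.
    At E: go left to B.
      At B: go left to K.
        K is a leaf — visit K.
      At B: no right child.
      Visit B.
    At E: no right child.
    Visit E.
  At R: no right child.
  Visit R.
At Q: go right to V.
  At V: go left to G.
    At G: go left to L.
      At L: go left to Y.
        Y is a leaf — visit Y.
      At L: no right child.
      Visit L.
    At G: go right to U.
      At U: go left to W.
        At W: go left to J.
          At J: no left child.
          At J: go right to X.
            X is a leaf — visit X.
          Visit J.
        At W: go right to A.
          At A: no left child.
          At A: go right to H.
            H is a leaf — visit H.
          Visit A.
        Visit W.
      At U: no right child.
      Visit U.
    Visit G.
  At V: no right child.
  Visit V.
Visit Q.
Full post-order sequence: K, B, E, R, Y, L, X, J, H, A, W, U, G, V, Q.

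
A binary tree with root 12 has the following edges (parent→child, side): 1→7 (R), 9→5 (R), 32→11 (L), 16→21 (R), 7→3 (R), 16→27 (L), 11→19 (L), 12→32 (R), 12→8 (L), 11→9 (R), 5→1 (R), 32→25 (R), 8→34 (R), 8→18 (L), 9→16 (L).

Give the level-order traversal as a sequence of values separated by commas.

12, 8, 32, 18, 34, 11, 25, 19, 9, 16, 5, 27, 21, 1, 7, 3

Level-order visits nodes level by level from the root, left to right within each level.
Level 0: 12
Level 1: 8, 32
Level 2: 18, 34, 11, 25
Level 3: 19, 9
Level 4: 16, 5
Level 5: 27, 21, 1
Level 6: 7
Level 7: 3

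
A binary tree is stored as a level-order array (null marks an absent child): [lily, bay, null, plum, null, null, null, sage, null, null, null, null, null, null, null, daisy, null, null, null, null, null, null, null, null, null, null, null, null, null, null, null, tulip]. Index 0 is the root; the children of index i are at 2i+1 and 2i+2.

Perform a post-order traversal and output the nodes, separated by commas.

tulip, daisy, sage, plum, bay, lily

Post-order visits the left subtree, then the right subtree, then the node.
At lily: go left to bay.
  At bay: go left to plum.
    At plum: go left to sage.
      At sage: go left to daisy.
        At daisy: go left to tulip.
          tulip is a leaf — visit tulip.
        At daisy: no right child.
        Visit daisy.
      At sage: no right child.
      Visit sage.
    At plum: no right child.
    Visit plum.
  At bay: no right child.
  Visit bay.
At lily: no right child.
Visit lily.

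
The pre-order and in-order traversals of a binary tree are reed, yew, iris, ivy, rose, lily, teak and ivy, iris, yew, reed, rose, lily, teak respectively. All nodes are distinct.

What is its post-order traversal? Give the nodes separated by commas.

The first element of pre-order is the root; it splits in-order into left and right subtrees.
Root reed: left subtree has 3 nodes {ivy, iris, yew}, right has 3 {rose, lily, teak}.
  Root yew: left subtree has 2 nodes {ivy, iris}, right has 0 { }.
    Root iris: left subtree has 1 node {ivy}, right has 0 { }.
  Root rose: left subtree has 0 nodes { }, right has 2 {lily, teak}.
    Root lily: left subtree has 0 nodes { }, right has 1 {teak}.

ivy, iris, yew, teak, lily, rose, reed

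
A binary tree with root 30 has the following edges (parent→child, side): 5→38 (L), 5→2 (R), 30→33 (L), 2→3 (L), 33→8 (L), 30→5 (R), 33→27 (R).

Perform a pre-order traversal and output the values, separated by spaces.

30 33 8 27 5 38 2 3

Pre-order visits the node, then its left subtree, then its right subtree.
Visit 30.
At 30: go left to 33.
  Visit 33.
  At 33: go left to 8.
    8 is a leaf — visit 8.
  At 33: go right to 27.
    27 is a leaf — visit 27.
At 30: go right to 5.
  Visit 5.
  At 5: go left to 38.
    38 is a leaf — visit 38.
  At 5: go right to 2.
    Visit 2.
    At 2: go left to 3.
      3 is a leaf — visit 3.
    At 2: no right child.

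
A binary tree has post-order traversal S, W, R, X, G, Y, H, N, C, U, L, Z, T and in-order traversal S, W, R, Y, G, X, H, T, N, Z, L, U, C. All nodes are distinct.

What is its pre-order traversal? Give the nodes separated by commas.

T, H, Y, R, W, S, G, X, Z, N, L, U, C

The last element of post-order is the root; it splits in-order into left and right subtrees.
Root T: left subtree has 7 nodes {S, W, R, Y, G, X, H}, right has 5 {N, Z, L, U, C}.
  Root H: left subtree has 6 nodes {S, W, R, Y, G, X}, right has 0 { }.
    Root Y: left subtree has 3 nodes {S, W, R}, right has 2 {G, X}.
      Root R: left subtree has 2 nodes {S, W}, right has 0 { }.
        Root W: left subtree has 1 node {S}, right has 0 { }.
      Root G: left subtree has 0 nodes { }, right has 1 {X}.
  Root Z: left subtree has 1 node {N}, right has 3 {L, U, C}.
    Root L: left subtree has 0 nodes { }, right has 2 {U, C}.
      Root U: left subtree has 0 nodes { }, right has 1 {C}.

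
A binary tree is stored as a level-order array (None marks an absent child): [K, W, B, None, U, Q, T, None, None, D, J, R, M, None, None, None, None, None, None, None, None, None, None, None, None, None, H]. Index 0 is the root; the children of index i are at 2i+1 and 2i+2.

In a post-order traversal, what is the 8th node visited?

Post-order visits the left subtree, then the right subtree, then the node.
At K: go left to W.
  At W: no left child.
  At W: go right to U.
    At U: go left to D.
      D is a leaf — visit D.
    At U: go right to J.
      J is a leaf — visit J.
    Visit U.
  Visit W.
At K: go right to B.
  At B: go left to Q.
    At Q: go left to R.
      R is a leaf — visit R.
    At Q: go right to M.
      At M: no left child.
      At M: go right to H.
        H is a leaf — visit H.
      Visit M.
    Visit Q.
  At B: go right to T.
    T is a leaf — visit T.
  Visit B.
Visit K.
Full post-order sequence: D, J, U, W, R, H, M, Q, T, B, K.

Q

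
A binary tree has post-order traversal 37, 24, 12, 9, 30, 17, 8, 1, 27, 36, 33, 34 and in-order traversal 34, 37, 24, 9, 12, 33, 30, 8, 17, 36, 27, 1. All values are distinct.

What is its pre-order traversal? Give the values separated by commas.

34, 33, 9, 24, 37, 12, 36, 8, 30, 17, 27, 1

The last element of post-order is the root; it splits in-order into left and right subtrees.
Root 34: left subtree has 0 nodes { }, right has 11 {37, 24, 9, 12, 33, 30, 8, 17, 36, 27, 1}.
  Root 33: left subtree has 4 nodes {37, 24, 9, 12}, right has 6 {30, 8, 17, 36, 27, 1}.
    Root 9: left subtree has 2 nodes {37, 24}, right has 1 {12}.
      Root 24: left subtree has 1 node {37}, right has 0 { }.
    Root 36: left subtree has 3 nodes {30, 8, 17}, right has 2 {27, 1}.
      Root 8: left subtree has 1 node {30}, right has 1 {17}.
      Root 27: left subtree has 0 nodes { }, right has 1 {1}.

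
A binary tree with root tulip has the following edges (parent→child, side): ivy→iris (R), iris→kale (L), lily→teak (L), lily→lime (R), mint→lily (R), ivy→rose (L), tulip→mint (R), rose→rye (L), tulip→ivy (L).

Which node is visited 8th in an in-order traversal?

In-order visits the left subtree, then the node, then the right subtree.
At tulip: go left to ivy.
  At ivy: go left to rose.
    At rose: go left to rye.
      rye is a leaf — visit rye.
    Visit rose.
    At rose: no right child.
  Visit ivy.
  At ivy: go right to iris.
    At iris: go left to kale.
      kale is a leaf — visit kale.
    Visit iris.
    At iris: no right child.
Visit tulip.
At tulip: go right to mint.
  At mint: no left child.
  Visit mint.
  At mint: go right to lily.
    At lily: go left to teak.
      teak is a leaf — visit teak.
    Visit lily.
    At lily: go right to lime.
      lime is a leaf — visit lime.
Full in-order sequence: rye, rose, ivy, kale, iris, tulip, mint, teak, lily, lime.

teak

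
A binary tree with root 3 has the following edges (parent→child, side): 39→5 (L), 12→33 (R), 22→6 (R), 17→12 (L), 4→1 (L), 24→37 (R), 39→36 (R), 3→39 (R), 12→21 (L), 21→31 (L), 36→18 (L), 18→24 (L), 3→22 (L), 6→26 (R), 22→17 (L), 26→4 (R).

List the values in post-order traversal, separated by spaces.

31 21 33 12 17 1 4 26 6 22 5 37 24 18 36 39 3

Post-order visits the left subtree, then the right subtree, then the node.
At 3: go left to 22.
  At 22: go left to 17.
    At 17: go left to 12.
      At 12: go left to 21.
        At 21: go left to 31.
          31 is a leaf — visit 31.
        At 21: no right child.
        Visit 21.
      At 12: go right to 33.
        33 is a leaf — visit 33.
      Visit 12.
    At 17: no right child.
    Visit 17.
  At 22: go right to 6.
    At 6: no left child.
    At 6: go right to 26.
      At 26: no left child.
      At 26: go right to 4.
        At 4: go left to 1.
          1 is a leaf — visit 1.
        At 4: no right child.
        Visit 4.
      Visit 26.
    Visit 6.
  Visit 22.
At 3: go right to 39.
  At 39: go left to 5.
    5 is a leaf — visit 5.
  At 39: go right to 36.
    At 36: go left to 18.
      At 18: go left to 24.
        At 24: no left child.
        At 24: go right to 37.
          37 is a leaf — visit 37.
        Visit 24.
      At 18: no right child.
      Visit 18.
    At 36: no right child.
    Visit 36.
  Visit 39.
Visit 3.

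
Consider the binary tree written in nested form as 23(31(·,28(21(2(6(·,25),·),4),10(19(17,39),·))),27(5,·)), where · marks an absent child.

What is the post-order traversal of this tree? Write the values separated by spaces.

25 6 2 4 21 17 39 19 10 28 31 5 27 23

Post-order visits the left subtree, then the right subtree, then the node.
At 23: go left to 31.
  At 31: no left child.
  At 31: go right to 28.
    At 28: go left to 21.
      At 21: go left to 2.
        At 2: go left to 6.
          At 6: no left child.
          At 6: go right to 25.
            25 is a leaf — visit 25.
          Visit 6.
        At 2: no right child.
        Visit 2.
      At 21: go right to 4.
        4 is a leaf — visit 4.
      Visit 21.
    At 28: go right to 10.
      At 10: go left to 19.
        At 19: go left to 17.
          17 is a leaf — visit 17.
        At 19: go right to 39.
          39 is a leaf — visit 39.
        Visit 19.
      At 10: no right child.
      Visit 10.
    Visit 28.
  Visit 31.
At 23: go right to 27.
  At 27: go left to 5.
    5 is a leaf — visit 5.
  At 27: no right child.
  Visit 27.
Visit 23.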